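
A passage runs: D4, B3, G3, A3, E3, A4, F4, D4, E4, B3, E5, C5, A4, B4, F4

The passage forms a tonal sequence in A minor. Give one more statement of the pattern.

Unit = 5 notes; the statements start on D4, A4, E5, moving up a 5th each time.
From B5 the diatonic shape gives B5 G5 E5 F5 C5.

B5 G5 E5 F5 C5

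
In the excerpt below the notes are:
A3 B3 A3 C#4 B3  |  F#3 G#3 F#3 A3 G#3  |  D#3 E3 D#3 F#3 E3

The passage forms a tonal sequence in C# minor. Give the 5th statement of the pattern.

G#2 A2 G#2 B2 A2

Unit = 5 notes; the statements start on A3, F#3, D#3, moving down a 3rd each time.
Extending down a 3rd: B2 → G#2.
So cell 5 is G#2 A2 G#2 B2 A2.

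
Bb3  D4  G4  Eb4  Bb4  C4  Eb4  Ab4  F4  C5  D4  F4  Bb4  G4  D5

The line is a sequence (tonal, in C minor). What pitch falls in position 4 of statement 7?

The unit is 5 notes. Position-4 pitches of the 3 shown cells: Eb4, F4, G4.
Extending up a 2nd: Ab4 → Bb4 → C5 → D5.

D5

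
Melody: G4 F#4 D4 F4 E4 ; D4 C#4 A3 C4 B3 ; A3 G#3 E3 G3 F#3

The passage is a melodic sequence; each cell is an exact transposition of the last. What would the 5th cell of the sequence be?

B2 A#2 F#2 A2 G#2

With a 5-note motive the entries are G4, D4, A3, each down a 4th from the previous.
Continuing the starts: E3 → B2.
From B2 the exact shape gives B2 A#2 F#2 A2 G#2.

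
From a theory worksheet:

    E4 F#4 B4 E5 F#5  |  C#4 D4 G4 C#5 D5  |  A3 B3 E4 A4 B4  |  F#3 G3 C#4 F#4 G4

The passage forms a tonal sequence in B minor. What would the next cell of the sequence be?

D3 E3 A3 D4 E4

Taking 5-note groups, the heads are E4, C#4, A3, F#3: the pattern moves down a 3rd.
From D3 the diatonic shape gives D3 E3 A3 D4 E4.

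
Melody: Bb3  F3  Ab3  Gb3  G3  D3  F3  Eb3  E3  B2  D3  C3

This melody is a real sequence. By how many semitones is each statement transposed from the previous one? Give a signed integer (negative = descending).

-3

The 4-note cells begin on Bb3, G3, E3 — each down a 3rd from the last.
Bb3 to G3 spans -3 semitones.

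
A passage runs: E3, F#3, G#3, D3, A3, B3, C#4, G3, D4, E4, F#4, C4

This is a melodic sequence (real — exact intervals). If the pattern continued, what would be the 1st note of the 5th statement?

C5

The unit is 4 notes. Position-1 pitches of the 3 shown cells: E3, A3, D4.
Each moves up a 4th. Continuing: G4 → C5.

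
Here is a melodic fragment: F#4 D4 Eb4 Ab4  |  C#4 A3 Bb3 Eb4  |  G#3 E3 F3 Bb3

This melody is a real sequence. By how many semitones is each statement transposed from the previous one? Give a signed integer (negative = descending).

-5

The 4-note cells begin on F#4, C#4, G#3 — each down a 4th from the last.
Counting half-steps from F#4 to C#4: -5.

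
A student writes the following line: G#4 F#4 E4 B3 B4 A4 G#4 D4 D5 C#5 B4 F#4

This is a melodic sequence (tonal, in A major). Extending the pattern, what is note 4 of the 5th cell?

C#5

With 4-note cells, note 4 of each statement runs B3, D4, F#4.
Extending up a 3rd: A4 → C#5.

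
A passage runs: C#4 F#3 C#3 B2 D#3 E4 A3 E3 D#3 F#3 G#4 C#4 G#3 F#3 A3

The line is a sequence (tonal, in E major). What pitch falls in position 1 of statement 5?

Grouping in 5s, the 1st note of each cell is C#4, E4, G#4.
Each moves up a 3rd. Continuing: B4 → D#5.

D#5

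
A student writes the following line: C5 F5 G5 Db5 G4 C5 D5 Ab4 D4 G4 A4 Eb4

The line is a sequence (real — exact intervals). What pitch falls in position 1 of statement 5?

E3

The unit is 4 notes. Position-1 pitches of the 3 shown cells: C5, G4, D4.
Each moves down a 4th. Continuing: A3 → E3.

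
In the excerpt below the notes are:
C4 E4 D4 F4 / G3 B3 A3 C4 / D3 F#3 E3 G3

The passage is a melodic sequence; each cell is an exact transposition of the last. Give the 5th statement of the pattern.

E2 G#2 F#2 A2

The 4-note cells begin on C4, G3, D3 — each down a 4th from the last.
Extending down a 4th: A2 → E2.
From E2 the exact shape gives E2 G#2 F#2 A2.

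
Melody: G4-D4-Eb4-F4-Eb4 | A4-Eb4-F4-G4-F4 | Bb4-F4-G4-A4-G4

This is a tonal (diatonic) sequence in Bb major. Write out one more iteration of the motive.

C5 G4 A4 Bb4 A4

Unit = 5 notes; the statements start on G4, A4, Bb4, moving up a 2nd each time.
So cell 4 is C5 G4 A4 Bb4 A4.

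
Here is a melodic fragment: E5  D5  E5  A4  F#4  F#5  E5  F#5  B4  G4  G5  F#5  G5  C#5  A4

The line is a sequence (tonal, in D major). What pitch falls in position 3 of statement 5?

B5

Grouping in 5s, the 3rd note of each cell is E5, F#5, G5.
Extending up a 2nd: A5 → B5.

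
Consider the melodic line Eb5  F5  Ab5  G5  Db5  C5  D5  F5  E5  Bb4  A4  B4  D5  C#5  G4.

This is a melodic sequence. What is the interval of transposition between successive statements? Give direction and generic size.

down a 3rd

Taking 5-note groups, the heads are Eb5, C5, A4: the pattern moves down a 3rd.
From Eb5 to C5: down a 3rd.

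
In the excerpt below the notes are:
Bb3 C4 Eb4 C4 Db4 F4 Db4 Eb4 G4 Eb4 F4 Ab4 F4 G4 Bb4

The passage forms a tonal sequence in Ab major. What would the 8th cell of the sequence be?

Bb4 C5 Eb5

Taking 3-note groups, the heads are Bb3, C4, Db4, Eb4, F4: the pattern moves up a 2nd.
Carrying on: G4 → Ab4 → Bb4.
From Bb4 the diatonic shape gives Bb4 C5 Eb5.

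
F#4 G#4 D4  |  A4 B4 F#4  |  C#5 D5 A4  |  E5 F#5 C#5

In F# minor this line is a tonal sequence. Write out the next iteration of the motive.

With a 3-note motive the entries are F#4, A4, C#5, E5, each up a 3rd from the previous.
From G#5 the diatonic shape gives G#5 A5 E5.

G#5 A5 E5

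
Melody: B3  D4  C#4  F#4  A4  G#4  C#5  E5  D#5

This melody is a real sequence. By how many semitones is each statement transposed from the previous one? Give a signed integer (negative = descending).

With a 3-note motive the entries are B3, F#4, C#5, each up a 5th from the previous.
B3→F#4 is 66 − 59 = 7 semitones.

7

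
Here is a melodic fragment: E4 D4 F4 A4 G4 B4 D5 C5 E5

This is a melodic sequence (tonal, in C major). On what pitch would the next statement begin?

G5

With a 3-note motive the entries are E4, A4, D5, each up a 4th from the previous.
One more step up a 4th gives G5.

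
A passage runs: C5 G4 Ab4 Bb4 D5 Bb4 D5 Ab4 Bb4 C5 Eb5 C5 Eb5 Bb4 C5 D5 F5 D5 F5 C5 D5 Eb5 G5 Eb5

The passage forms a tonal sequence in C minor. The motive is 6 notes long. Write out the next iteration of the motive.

G5 D5 Eb5 F5 Ab5 F5

Unit = 6 notes; the statements start on C5, D5, Eb5, F5, moving up a 2nd each time.
Statement 5 starts on G5 and keeps the same diatonic contour: G5 D5 Eb5 F5 Ab5 F5.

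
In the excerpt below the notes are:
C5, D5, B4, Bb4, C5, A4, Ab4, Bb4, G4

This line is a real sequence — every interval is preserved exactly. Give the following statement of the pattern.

The 3-note cells begin on C5, Bb4, Ab4 — each down a 2nd from the last.
Statement 4 starts on Gb4 and keeps the same exact contour: Gb4 Ab4 F4.

Gb4 Ab4 F4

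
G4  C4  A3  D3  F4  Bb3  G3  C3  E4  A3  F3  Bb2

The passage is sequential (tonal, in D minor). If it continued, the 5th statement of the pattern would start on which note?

C4

Taking 4-note groups, the heads are G4, F4, E4: the pattern moves down a 2nd.
Continuing: D4 → C4. Statement 5 starts on C4.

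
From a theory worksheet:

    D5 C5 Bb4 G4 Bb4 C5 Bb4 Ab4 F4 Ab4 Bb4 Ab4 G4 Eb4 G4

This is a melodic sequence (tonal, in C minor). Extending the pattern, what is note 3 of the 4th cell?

F4

Grouping in 5s, the 3rd note of each cell is Bb4, Ab4, G4.
Each moves down a 2nd; the next is F4.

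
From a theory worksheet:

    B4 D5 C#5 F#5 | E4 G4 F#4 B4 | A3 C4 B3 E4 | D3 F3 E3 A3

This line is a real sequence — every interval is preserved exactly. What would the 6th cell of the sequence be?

Unit = 4 notes; the statements start on B4, E4, A3, D3, moving down a 5th each time.
Extending down a 5th: G2 → C2.
From C2 the exact shape gives C2 Eb2 D2 G2.

C2 Eb2 D2 G2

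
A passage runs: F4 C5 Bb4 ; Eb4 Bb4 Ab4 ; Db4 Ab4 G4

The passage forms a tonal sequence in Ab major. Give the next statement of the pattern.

The 3-note cells begin on F4, Eb4, Db4 — each down a 2nd from the last.
Statement 4 starts on C4 and keeps the same diatonic contour: C4 G4 F4.

C4 G4 F4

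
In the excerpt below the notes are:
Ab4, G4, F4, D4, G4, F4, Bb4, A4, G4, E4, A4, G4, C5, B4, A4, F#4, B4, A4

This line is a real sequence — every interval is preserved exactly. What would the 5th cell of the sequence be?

E5 D#5 C#5 A#4 D#5 C#5

The 6-note cells begin on Ab4, Bb4, C5 — each up a 2nd from the last.
Continuing the starts: D5 → E5.
Statement 5 starts on E5 and keeps the same exact contour: E5 D#5 C#5 A#4 D#5 C#5.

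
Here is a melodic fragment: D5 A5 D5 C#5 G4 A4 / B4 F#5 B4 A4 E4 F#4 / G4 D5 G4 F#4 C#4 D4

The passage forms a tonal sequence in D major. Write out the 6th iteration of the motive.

A3 E4 A3 G3 D3 E3

Unit = 6 notes; the statements start on D5, B4, G4, moving down a 3rd each time.
Extending down a 3rd: E4 → C#4 → A3.
So cell 6 is A3 E4 A3 G3 D3 E3.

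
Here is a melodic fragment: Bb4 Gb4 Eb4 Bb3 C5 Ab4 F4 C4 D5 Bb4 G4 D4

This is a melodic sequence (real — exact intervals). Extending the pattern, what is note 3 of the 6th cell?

Grouping in 4s, the 3rd note of each cell is Eb4, F4, G4.
Extending up a 2nd: A4 → B4 → C#5.

C#5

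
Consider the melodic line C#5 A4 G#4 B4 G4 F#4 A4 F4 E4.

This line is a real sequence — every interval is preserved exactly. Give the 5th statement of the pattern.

F4 Db4 C4

Unit = 3 notes; the statements start on C#5, B4, A4, moving down a 2nd each time.
Continuing the starts: G4 → F4.
So cell 5 is F4 Db4 C4.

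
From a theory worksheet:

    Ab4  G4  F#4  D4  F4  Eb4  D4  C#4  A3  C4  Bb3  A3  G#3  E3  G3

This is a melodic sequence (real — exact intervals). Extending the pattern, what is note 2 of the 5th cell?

B2

The unit is 5 notes. Position-2 pitches of the 3 shown cells: G4, D4, A3.
Each moves down a 4th. Continuing: E3 → B2.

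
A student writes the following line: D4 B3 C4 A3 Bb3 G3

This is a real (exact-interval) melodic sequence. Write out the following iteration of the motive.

The 2-note cells begin on D4, C4, Bb3 — each down a 2nd from the last.
From Ab3 the exact shape gives Ab3 F3.

Ab3 F3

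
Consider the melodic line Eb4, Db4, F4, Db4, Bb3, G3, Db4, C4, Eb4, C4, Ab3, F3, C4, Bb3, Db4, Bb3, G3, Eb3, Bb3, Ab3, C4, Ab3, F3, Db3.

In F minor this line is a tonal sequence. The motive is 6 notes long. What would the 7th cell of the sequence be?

F3 Eb3 G3 Eb3 C3 Ab2

The 6-note cells begin on Eb4, Db4, C4, Bb3 — each down a 2nd from the last.
Carrying on: Ab3 → G3 → F3.
From F3 the diatonic shape gives F3 Eb3 G3 Eb3 C3 Ab2.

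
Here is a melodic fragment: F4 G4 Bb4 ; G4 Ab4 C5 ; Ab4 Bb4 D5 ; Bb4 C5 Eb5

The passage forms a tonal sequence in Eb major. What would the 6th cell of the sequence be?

D5 Eb5 G5

The 3-note cells begin on F4, G4, Ab4, Bb4 — each up a 2nd from the last.
Continuing the starts: C5 → D5.
So cell 6 is D5 Eb5 G5.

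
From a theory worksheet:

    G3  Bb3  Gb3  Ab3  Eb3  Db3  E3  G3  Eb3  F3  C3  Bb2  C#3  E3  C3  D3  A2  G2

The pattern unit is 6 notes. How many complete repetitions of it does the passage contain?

3

18 notes in groups of 6 gives 18/6 = 3 statements.
Starts: G3, E3, C#3 — each down a 3rd.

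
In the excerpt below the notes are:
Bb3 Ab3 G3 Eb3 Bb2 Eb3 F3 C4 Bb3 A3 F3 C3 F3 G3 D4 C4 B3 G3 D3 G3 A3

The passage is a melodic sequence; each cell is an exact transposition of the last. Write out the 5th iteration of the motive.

F#4 E4 D#4 B3 F#3 B3 C#4

With a 7-note motive the entries are Bb3, C4, D4, each up a 2nd from the previous.
Extending up a 2nd: E4 → F#4.
So cell 5 is F#4 E4 D#4 B3 F#3 B3 C#4.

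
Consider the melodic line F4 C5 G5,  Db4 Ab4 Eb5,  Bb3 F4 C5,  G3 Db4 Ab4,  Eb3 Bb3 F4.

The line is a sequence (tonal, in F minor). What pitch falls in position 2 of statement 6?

G3

With 3-note cells, note 2 of each statement runs C5, Ab4, F4, Db4, Bb3.
From Bb3, down a 3rd gives G3.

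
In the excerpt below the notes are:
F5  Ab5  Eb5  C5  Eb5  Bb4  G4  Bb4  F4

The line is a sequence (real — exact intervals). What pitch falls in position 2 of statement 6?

With 3-note cells, note 2 of each statement runs Ab5, Eb5, Bb4.
Each moves down a 4th. Continuing: F4 → C4 → G3.

G3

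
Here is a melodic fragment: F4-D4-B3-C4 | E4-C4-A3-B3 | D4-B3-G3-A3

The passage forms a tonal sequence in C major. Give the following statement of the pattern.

Unit = 4 notes; the statements start on F4, E4, D4, moving down a 2nd each time.
So cell 4 is C4 A3 F3 G3.

C4 A3 F3 G3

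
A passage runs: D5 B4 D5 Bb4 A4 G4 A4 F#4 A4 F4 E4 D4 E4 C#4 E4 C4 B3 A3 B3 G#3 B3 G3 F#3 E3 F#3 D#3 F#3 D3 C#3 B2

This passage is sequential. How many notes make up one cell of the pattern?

There are 30 notes; a 6-note unit gives 5 cells:
D5 B4 D5 Bb4 A4 G4 | A4 F#4 A4 F4 E4 D4 | E4 C#4 E4 C4 B3 A3 | B3 G#3 B3 G3 F#3 E3 | F#3 D#3 F#3 D3 C#3 B2
Each cell is the previous one down a 4th — so the unit is 6 notes.

6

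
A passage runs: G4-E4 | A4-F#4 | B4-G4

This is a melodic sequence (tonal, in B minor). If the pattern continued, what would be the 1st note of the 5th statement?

D5

The unit is 2 notes. Position-1 pitches of the 3 shown cells: G4, A4, B4.
Carrying that up a 2nd forward: C#5 → D5.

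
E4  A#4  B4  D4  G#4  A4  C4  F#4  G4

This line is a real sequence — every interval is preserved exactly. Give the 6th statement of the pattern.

Gb3 C4 Db4

With a 3-note motive the entries are E4, D4, C4, each down a 2nd from the previous.
Continuing the starts: Bb3 → Ab3 → Gb3.
So cell 6 is Gb3 C4 Db4.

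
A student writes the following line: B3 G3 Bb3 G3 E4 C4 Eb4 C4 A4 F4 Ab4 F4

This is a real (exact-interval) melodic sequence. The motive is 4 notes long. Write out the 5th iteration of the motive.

With a 4-note motive the entries are B3, E4, A4, each up a 4th from the previous.
Extending up a 4th: D5 → G5.
From G5 the exact shape gives G5 Eb5 Gb5 Eb5.

G5 Eb5 Gb5 Eb5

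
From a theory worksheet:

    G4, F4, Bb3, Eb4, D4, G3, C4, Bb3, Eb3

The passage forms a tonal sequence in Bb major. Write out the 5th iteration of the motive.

Taking 3-note groups, the heads are G4, Eb4, C4: the pattern moves down a 3rd.
Carrying on: A3 → F3.
From F3 the diatonic shape gives F3 Eb3 A2.

F3 Eb3 A2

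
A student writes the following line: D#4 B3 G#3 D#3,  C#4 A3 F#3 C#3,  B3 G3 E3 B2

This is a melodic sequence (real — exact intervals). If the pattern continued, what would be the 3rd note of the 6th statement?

Bb2

With 4-note cells, note 3 of each statement runs G#3, F#3, E3.
Carrying that down a 2nd forward: D3 → C3 → Bb2.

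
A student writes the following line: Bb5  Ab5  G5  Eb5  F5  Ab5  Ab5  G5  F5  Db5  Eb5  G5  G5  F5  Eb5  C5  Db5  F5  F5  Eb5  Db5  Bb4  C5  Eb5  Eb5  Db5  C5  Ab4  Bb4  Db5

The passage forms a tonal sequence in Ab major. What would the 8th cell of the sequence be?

Bb4 Ab4 G4 Eb4 F4 Ab4

Taking 6-note groups, the heads are Bb5, Ab5, G5, F5, Eb5: the pattern moves down a 2nd.
Continuing the starts: Db5 → C5 → Bb4.
Statement 8 starts on Bb4 and keeps the same diatonic contour: Bb4 Ab4 G4 Eb4 F4 Ab4.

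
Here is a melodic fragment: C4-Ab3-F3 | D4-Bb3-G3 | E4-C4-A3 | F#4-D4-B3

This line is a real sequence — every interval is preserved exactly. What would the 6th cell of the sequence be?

A#4 F#4 D#4

Taking 3-note groups, the heads are C4, D4, E4, F#4: the pattern moves up a 2nd.
Continuing the starts: G#4 → A#4.
So cell 6 is A#4 F#4 D#4.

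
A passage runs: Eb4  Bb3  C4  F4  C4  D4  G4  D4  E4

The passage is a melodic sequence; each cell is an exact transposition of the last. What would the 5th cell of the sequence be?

The 3-note cells begin on Eb4, F4, G4 — each up a 2nd from the last.
Extending up a 2nd: A4 → B4.
Statement 5 starts on B4 and keeps the same exact contour: B4 F#4 G#4.

B4 F#4 G#4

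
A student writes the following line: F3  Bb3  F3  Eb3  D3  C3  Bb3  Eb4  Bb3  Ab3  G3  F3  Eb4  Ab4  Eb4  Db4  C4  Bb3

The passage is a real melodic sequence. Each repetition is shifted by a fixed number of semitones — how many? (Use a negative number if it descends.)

Unit = 6 notes; the statements start on F3, Bb3, Eb4, moving up a 4th each time.
F3→Bb3 is 58 − 53 = 5 semitones.

5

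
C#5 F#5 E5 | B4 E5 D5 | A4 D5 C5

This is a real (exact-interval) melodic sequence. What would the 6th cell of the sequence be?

Eb4 Ab4 Gb4

Unit = 3 notes; the statements start on C#5, B4, A4, moving down a 2nd each time.
Continuing the starts: G4 → F4 → Eb4.
From Eb4 the exact shape gives Eb4 Ab4 Gb4.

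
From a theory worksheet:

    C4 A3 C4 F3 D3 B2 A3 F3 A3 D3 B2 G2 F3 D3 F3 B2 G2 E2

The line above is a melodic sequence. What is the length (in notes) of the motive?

18 notes total. Splitting into 3 groups of 6:
C4 A3 C4 F3 D3 B2 | A3 F3 A3 D3 B2 G2 | F3 D3 F3 B2 G2 E2
That's a consistent down a 3rd shift per cell, and no other grouping gives one.

6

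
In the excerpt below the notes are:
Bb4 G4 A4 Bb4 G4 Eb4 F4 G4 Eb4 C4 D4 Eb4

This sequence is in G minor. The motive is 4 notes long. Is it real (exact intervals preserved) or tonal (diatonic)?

Every note is diatonic to G minor.
Cell 1 has -3 semitones from note 1 to 2, but cell 2 has -4 — the interval quality changes while the contour stays the same, which is the hallmark of a tonal sequence.

tonal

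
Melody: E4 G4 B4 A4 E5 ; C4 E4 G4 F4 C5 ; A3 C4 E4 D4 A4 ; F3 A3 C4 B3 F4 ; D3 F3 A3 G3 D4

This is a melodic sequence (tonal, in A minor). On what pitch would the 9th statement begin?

Unit = 5 notes; the statements start on E4, C4, A3, F3, D3, moving down a 3rd each time.
Continuing: B2 → G2 → E2 → C2. Statement 9 starts on C2.

C2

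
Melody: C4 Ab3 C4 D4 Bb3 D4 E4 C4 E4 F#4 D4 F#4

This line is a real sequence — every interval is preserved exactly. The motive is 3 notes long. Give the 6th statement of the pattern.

Unit = 3 notes; the statements start on C4, D4, E4, F#4, moving up a 2nd each time.
Extending up a 2nd: G#4 → A#4.
Statement 6 starts on A#4 and keeps the same exact contour: A#4 F#4 A#4.

A#4 F#4 A#4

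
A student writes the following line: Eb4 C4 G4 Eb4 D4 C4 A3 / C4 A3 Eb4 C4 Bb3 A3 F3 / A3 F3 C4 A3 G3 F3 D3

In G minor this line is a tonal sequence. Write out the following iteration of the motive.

F3 D3 A3 F3 Eb3 D3 Bb2

Unit = 7 notes; the statements start on Eb4, C4, A3, moving down a 3rd each time.
So cell 4 is F3 D3 A3 F3 Eb3 D3 Bb2.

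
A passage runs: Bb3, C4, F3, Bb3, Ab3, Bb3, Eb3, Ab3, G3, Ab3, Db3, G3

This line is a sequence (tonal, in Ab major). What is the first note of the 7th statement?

The 4-note cells begin on Bb3, Ab3, G3 — each down a 2nd from the last.
Continuing: F3 → Eb3 → Db3 → C3. Statement 7 starts on C3.

C3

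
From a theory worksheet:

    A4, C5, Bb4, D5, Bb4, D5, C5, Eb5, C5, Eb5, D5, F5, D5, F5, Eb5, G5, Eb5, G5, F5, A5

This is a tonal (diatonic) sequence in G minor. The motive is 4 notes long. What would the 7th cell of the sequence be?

Taking 4-note groups, the heads are A4, Bb4, C5, D5, Eb5: the pattern moves up a 2nd.
Extending up a 2nd: F5 → G5.
From G5 the diatonic shape gives G5 Bb5 A5 C6.

G5 Bb5 A5 C6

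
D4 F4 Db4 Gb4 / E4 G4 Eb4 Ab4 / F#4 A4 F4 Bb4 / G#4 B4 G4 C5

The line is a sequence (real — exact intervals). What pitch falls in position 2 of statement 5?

With 4-note cells, note 2 of each statement runs F4, G4, A4, B4.
One more up a 2nd gives C#5.

C#5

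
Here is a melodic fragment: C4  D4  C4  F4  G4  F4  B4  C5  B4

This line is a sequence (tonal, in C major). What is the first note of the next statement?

E5

With a 3-note motive the entries are C4, F4, B4, each up a 4th from the previous.
One more step up a 4th gives E5.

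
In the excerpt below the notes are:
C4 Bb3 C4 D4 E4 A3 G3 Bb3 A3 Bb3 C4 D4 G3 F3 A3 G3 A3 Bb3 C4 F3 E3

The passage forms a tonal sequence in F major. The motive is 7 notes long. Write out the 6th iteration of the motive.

With a 7-note motive the entries are C4, Bb3, A3, each down a 2nd from the previous.
Continuing the starts: G3 → F3 → E3.
Statement 6 starts on E3 and keeps the same diatonic contour: E3 D3 E3 F3 G3 C3 Bb2.

E3 D3 E3 F3 G3 C3 Bb2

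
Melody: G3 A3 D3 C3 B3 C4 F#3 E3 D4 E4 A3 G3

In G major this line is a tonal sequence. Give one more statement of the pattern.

The 4-note cells begin on G3, B3, D4 — each up a 3rd from the last.
So cell 4 is F#4 G4 C4 B3.

F#4 G4 C4 B3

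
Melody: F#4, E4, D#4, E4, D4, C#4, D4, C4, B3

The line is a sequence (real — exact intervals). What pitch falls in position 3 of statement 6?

F3

With 3-note cells, note 3 of each statement runs D#4, C#4, B3.
Carrying that down a 2nd forward: A3 → G3 → F3.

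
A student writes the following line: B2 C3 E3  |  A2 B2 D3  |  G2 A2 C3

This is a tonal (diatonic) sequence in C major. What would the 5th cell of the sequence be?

E2 F2 A2

Unit = 3 notes; the statements start on B2, A2, G2, moving down a 2nd each time.
Extending down a 2nd: F2 → E2.
So cell 5 is E2 F2 A2.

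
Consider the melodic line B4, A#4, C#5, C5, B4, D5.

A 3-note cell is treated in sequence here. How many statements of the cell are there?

2

6 notes in groups of 3 gives 6/3 = 2 statements.
Starts: B4, C5 — each up a 2nd.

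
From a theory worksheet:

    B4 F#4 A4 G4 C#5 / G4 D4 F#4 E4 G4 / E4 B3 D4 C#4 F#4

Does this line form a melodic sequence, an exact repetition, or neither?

Note 5 of cell 2 is G4; if this were a sequence it would be A4. No unit length gives a consistent transposition pattern.

neither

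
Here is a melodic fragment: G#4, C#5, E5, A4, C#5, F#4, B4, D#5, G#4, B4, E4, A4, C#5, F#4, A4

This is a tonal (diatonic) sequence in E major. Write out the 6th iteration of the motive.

B3 E4 G#4 C#4 E4

Taking 5-note groups, the heads are G#4, F#4, E4: the pattern moves down a 2nd.
Carrying on: D#4 → C#4 → B3.
So cell 6 is B3 E4 G#4 C#4 E4.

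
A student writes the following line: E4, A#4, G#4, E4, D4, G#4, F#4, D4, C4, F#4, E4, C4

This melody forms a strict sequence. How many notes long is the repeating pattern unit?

12 notes total. Splitting into 3 groups of 4:
E4 A#4 G#4 E4 | D4 G#4 F#4 D4 | C4 F#4 E4 C4
Each cell is the previous one down a 2nd — so the unit is 4 notes.

4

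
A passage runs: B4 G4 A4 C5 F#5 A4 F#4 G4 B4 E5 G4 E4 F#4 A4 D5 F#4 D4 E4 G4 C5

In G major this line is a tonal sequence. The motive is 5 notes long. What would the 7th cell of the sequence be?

With a 5-note motive the entries are B4, A4, G4, F#4, each down a 2nd from the previous.
Continuing the starts: E4 → D4 → C4.
So cell 7 is C4 A3 B3 D4 G4.

C4 A3 B3 D4 G4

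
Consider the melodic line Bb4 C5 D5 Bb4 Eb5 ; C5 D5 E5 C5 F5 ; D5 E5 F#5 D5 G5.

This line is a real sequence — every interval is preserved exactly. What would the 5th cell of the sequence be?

Unit = 5 notes; the statements start on Bb4, C5, D5, moving up a 2nd each time.
Extending up a 2nd: E5 → F#5.
Statement 5 starts on F#5 and keeps the same exact contour: F#5 G#5 A#5 F#5 B5.

F#5 G#5 A#5 F#5 B5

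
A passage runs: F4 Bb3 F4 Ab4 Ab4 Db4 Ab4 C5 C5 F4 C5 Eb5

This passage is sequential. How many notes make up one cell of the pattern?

There are 12 notes; a 4-note unit gives 3 cells:
F4 Bb3 F4 Ab4 | Ab4 Db4 Ab4 C5 | C5 F4 C5 Eb5
That's a consistent up a 3rd shift per cell, and no other grouping gives one.

4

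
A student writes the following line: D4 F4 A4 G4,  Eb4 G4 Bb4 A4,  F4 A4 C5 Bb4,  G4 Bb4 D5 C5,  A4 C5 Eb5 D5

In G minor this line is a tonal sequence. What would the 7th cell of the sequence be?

C5 Eb5 G5 F5

Unit = 4 notes; the statements start on D4, Eb4, F4, G4, A4, moving up a 2nd each time.
Extending up a 2nd: Bb4 → C5.
Statement 7 starts on C5 and keeps the same diatonic contour: C5 Eb5 G5 F5.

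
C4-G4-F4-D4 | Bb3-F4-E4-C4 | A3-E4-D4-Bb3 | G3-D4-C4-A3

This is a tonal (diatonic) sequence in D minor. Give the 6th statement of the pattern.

With a 4-note motive the entries are C4, Bb3, A3, G3, each down a 2nd from the previous.
Carrying on: F3 → E3.
Statement 6 starts on E3 and keeps the same diatonic contour: E3 Bb3 A3 F3.

E3 Bb3 A3 F3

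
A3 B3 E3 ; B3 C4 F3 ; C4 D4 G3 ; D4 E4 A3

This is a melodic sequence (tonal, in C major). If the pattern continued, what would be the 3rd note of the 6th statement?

The unit is 3 notes. Position-3 pitches of the 4 shown cells: E3, F3, G3, A3.
Carrying that up a 2nd forward: B3 → C4.

C4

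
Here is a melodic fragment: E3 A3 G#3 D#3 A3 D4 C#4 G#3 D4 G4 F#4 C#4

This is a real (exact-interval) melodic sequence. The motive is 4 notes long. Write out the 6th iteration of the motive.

Taking 4-note groups, the heads are E3, A3, D4: the pattern moves up a 4th.
Extending up a 4th: G4 → C5 → F5.
From F5 the exact shape gives F5 Bb5 A5 E5.

F5 Bb5 A5 E5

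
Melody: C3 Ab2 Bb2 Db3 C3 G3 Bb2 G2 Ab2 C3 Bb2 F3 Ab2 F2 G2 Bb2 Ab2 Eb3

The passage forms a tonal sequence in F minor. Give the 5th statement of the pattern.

F2 Db2 Eb2 G2 F2 C3

With a 6-note motive the entries are C3, Bb2, Ab2, each down a 2nd from the previous.
Continuing the starts: G2 → F2.
From F2 the diatonic shape gives F2 Db2 Eb2 G2 F2 C3.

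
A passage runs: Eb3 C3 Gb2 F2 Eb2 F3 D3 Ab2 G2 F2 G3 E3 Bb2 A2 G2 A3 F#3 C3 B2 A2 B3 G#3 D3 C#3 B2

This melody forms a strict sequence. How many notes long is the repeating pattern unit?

5

25 notes total. Splitting into 5 groups of 5:
Eb3 C3 Gb2 F2 Eb2 | F3 D3 Ab2 G2 F2 | G3 E3 Bb2 A2 G2 | A3 F#3 C3 B2 A2 | B3 G#3 D3 C#3 B2
That's a consistent up a 2nd shift per cell, and no other grouping gives one.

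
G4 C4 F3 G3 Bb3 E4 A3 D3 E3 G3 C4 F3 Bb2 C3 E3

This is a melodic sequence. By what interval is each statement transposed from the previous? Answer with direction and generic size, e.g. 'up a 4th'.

Taking 5-note groups, the heads are G4, E4, C4: the pattern moves down a 3rd.
From G4 to E4: down a 3rd.

down a 3rd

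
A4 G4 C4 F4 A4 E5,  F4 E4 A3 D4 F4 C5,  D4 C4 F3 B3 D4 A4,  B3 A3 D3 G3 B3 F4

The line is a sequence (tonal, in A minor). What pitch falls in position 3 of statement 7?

E2

The unit is 6 notes. Position-3 pitches of the 4 shown cells: C4, A3, F3, D3.
Each moves down a 3rd. Continuing: B2 → G2 → E2.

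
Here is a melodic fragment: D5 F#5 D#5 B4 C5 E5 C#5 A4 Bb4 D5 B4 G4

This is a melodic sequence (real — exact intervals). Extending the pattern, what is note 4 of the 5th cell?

The unit is 4 notes. Position-4 pitches of the 3 shown cells: B4, A4, G4.
Each moves down a 2nd. Continuing: F4 → Eb4.

Eb4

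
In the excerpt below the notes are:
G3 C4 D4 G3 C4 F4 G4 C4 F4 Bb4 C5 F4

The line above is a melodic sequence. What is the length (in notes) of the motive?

There are 12 notes; a 4-note unit gives 3 cells:
G3 C4 D4 G3 | C4 F4 G4 C4 | F4 Bb4 C5 F4
That's a consistent up a 4th shift per cell, and no other grouping gives one.

4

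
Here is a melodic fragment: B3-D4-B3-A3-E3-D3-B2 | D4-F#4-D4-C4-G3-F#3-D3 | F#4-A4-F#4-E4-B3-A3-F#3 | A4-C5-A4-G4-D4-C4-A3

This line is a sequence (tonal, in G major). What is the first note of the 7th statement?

Unit = 7 notes; the statements start on B3, D4, F#4, A4, moving up a 3rd each time.
Extending the heads up a 3rd: C5 → E5 → G5.

G5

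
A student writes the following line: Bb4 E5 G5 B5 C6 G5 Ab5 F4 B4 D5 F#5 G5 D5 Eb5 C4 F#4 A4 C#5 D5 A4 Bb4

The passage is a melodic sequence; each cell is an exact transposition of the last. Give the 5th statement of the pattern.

D3 G#3 B3 D#4 E4 B3 C4

The 7-note cells begin on Bb4, F4, C4 — each down a 4th from the last.
Carrying on: G3 → D3.
From D3 the exact shape gives D3 G#3 B3 D#4 E4 B3 C4.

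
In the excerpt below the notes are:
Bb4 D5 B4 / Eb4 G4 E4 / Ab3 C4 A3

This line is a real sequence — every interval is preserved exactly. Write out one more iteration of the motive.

Db3 F3 D3

Taking 3-note groups, the heads are Bb4, Eb4, Ab3: the pattern moves down a 5th.
From Db3 the exact shape gives Db3 F3 D3.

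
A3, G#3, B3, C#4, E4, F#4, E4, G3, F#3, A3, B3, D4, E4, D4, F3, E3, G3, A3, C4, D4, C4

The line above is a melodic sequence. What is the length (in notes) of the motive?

7

21 notes total. Splitting into 3 groups of 7:
A3 G#3 B3 C#4 E4 F#4 E4 | G3 F#3 A3 B3 D4 E4 D4 | F3 E3 G3 A3 C4 D4 C4
That's a consistent down a 2nd shift per cell, and no other grouping gives one.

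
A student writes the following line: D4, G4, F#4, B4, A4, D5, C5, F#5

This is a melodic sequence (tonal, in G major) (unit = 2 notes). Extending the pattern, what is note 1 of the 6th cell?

G5

With 2-note cells, note 1 of each statement runs D4, F#4, A4, C5.
Extending up a 3rd: E5 → G5.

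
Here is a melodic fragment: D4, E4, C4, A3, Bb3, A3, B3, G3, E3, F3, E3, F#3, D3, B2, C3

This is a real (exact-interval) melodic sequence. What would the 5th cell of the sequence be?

F#2 G#2 E2 C#2 D2

With a 5-note motive the entries are D4, A3, E3, each down a 4th from the previous.
Carrying on: B2 → F#2.
So cell 5 is F#2 G#2 E2 C#2 D2.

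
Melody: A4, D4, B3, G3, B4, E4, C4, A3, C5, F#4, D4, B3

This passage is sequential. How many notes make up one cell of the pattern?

Try groups of 4 (3 cells in 12 notes):
A4 D4 B3 G3 | B4 E4 C4 A3 | C5 F#4 D4 B3
That's a consistent up a 2nd shift per cell, and no other grouping gives one.

4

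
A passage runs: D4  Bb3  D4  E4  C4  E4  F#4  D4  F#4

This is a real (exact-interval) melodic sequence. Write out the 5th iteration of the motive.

The 3-note cells begin on D4, E4, F#4 — each up a 2nd from the last.
Continuing the starts: G#4 → A#4.
From A#4 the exact shape gives A#4 F#4 A#4.

A#4 F#4 A#4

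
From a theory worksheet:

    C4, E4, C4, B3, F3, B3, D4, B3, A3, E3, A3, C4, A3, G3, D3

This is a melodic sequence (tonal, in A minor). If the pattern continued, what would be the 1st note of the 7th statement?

D3

With 5-note cells, note 1 of each statement runs C4, B3, A3.
Each moves down a 2nd. Continuing: G3 → F3 → E3 → D3.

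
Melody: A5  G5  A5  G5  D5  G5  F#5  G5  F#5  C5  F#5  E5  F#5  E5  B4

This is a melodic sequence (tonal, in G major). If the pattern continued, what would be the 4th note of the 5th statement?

The unit is 5 notes. Position-4 pitches of the 3 shown cells: G5, F#5, E5.
Extending down a 2nd: D5 → C5.

C5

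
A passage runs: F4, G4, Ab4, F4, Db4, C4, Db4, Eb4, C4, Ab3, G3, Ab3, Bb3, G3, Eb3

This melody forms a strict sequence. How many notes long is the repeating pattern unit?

5

Try groups of 5 (3 cells in 15 notes):
F4 G4 Ab4 F4 Db4 | C4 Db4 Eb4 C4 Ab3 | G3 Ab3 Bb3 G3 Eb3
Every group is a transposition down a 4th of the one before; no shorter unit works.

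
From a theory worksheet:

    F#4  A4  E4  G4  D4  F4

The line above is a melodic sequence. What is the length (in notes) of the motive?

2

Try groups of 2 (3 cells in 6 notes):
F#4 A4 | E4 G4 | D4 F4
That's a consistent down a 2nd shift per cell, and no other grouping gives one.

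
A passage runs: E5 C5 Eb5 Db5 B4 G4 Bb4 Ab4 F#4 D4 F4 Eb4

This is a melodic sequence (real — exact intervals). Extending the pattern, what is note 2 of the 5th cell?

Grouping in 4s, the 2nd note of each cell is C5, G4, D4.
Carrying that down a 4th forward: A3 → E3.

E3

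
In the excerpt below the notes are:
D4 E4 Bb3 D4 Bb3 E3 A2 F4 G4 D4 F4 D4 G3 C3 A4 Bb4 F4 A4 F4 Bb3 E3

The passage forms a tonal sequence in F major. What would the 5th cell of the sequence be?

E5 F5 C5 E5 C5 F4 Bb3

Taking 7-note groups, the heads are D4, F4, A4: the pattern moves up a 3rd.
Extending up a 3rd: C5 → E5.
So cell 5 is E5 F5 C5 E5 C5 F4 Bb3.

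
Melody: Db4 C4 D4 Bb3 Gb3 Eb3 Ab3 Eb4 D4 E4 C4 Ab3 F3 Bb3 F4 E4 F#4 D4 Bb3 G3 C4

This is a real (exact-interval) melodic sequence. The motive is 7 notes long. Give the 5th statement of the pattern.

Unit = 7 notes; the statements start on Db4, Eb4, F4, moving up a 2nd each time.
Extending up a 2nd: G4 → A4.
So cell 5 is A4 G#4 A#4 F#4 D4 B3 E4.

A4 G#4 A#4 F#4 D4 B3 E4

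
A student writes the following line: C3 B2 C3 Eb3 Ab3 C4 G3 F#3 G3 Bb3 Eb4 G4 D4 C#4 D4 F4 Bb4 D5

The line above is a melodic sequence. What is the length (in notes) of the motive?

Try groups of 6 (3 cells in 18 notes):
C3 B2 C3 Eb3 Ab3 C4 | G3 F#3 G3 Bb3 Eb4 G4 | D4 C#4 D4 F4 Bb4 D5
That's a consistent up a 5th shift per cell, and no other grouping gives one.

6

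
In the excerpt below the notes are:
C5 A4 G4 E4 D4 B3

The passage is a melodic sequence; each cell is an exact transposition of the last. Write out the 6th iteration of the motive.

Taking 2-note groups, the heads are C5, G4, D4: the pattern moves down a 4th.
Extending down a 4th: A3 → E3 → B2.
So cell 6 is B2 G#2.

B2 G#2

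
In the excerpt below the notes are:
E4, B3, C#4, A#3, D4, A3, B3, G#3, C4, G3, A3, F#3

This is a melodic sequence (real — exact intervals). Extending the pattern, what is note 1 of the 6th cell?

Gb3

With 4-note cells, note 1 of each statement runs E4, D4, C4.
Extending down a 2nd: Bb3 → Ab3 → Gb3.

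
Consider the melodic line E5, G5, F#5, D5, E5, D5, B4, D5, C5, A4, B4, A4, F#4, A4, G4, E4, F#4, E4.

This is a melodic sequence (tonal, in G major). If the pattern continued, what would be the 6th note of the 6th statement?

The unit is 6 notes. Position-6 pitches of the 3 shown cells: D5, A4, E4.
Extending down a 4th: B3 → F#3 → C3.

C3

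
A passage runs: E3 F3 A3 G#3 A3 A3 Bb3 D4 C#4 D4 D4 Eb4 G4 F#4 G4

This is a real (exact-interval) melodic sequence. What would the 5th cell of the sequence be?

C5 Db5 F5 E5 F5

Unit = 5 notes; the statements start on E3, A3, D4, moving up a 4th each time.
Continuing the starts: G4 → C5.
From C5 the exact shape gives C5 Db5 F5 E5 F5.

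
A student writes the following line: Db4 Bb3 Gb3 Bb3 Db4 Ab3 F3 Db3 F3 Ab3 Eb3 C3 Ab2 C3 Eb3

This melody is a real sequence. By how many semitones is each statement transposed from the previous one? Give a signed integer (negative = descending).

-5

With a 5-note motive the entries are Db4, Ab3, Eb3, each down a 4th from the previous.
Counting half-steps from Db4 to Ab3: -5.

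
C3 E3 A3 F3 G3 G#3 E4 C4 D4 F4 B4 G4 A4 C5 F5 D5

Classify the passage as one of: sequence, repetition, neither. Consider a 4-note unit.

neither

Note 2 of cell 2 is G#3; if this were a sequence it would be B3. No unit length gives a consistent transposition pattern.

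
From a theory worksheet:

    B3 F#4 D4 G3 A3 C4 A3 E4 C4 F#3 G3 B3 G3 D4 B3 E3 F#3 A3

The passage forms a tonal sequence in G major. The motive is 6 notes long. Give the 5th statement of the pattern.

Unit = 6 notes; the statements start on B3, A3, G3, moving down a 2nd each time.
Continuing the starts: F#3 → E3.
From E3 the diatonic shape gives E3 B3 G3 C3 D3 F#3.

E3 B3 G3 C3 D3 F#3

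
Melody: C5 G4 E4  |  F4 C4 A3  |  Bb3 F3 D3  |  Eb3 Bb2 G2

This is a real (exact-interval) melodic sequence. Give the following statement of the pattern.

Ab2 Eb2 C2

The 3-note cells begin on C5, F4, Bb3, Eb3 — each down a 5th from the last.
From Ab2 the exact shape gives Ab2 Eb2 C2.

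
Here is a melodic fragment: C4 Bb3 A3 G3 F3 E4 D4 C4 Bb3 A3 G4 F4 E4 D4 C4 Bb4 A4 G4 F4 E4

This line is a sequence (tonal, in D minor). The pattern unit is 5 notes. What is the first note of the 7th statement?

With a 5-note motive the entries are C4, E4, G4, Bb4, each up a 3rd from the previous.
Continuing: D5 → F5 → A5. Statement 7 starts on A5.

A5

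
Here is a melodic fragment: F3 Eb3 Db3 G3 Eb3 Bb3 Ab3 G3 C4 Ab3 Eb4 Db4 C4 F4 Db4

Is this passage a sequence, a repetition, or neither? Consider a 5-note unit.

sequence

Each 5-note cell is the previous one transposed up a 4th.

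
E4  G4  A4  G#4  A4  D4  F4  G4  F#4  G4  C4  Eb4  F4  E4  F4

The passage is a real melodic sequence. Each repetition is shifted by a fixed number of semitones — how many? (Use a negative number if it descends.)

-2

With a 5-note motive the entries are E4, D4, C4, each down a 2nd from the previous.
E4 to D4 spans -2 semitones.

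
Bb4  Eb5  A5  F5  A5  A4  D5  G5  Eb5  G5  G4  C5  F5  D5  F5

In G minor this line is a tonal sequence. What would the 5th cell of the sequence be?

Eb4 A4 D5 Bb4 D5

Taking 5-note groups, the heads are Bb4, A4, G4: the pattern moves down a 2nd.
Extending down a 2nd: F4 → Eb4.
Statement 5 starts on Eb4 and keeps the same diatonic contour: Eb4 A4 D5 Bb4 D5.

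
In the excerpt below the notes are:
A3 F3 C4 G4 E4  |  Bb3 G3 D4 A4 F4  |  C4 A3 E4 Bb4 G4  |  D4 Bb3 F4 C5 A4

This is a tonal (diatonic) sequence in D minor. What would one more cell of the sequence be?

Taking 5-note groups, the heads are A3, Bb3, C4, D4: the pattern moves up a 2nd.
Statement 5 starts on E4 and keeps the same diatonic contour: E4 C4 G4 D5 Bb4.

E4 C4 G4 D5 Bb4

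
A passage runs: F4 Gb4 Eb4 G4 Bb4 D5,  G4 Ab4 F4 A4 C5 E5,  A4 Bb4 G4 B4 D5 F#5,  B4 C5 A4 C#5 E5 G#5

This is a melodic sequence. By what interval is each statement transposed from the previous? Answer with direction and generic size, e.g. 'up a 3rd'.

up a 2nd

Unit = 6 notes; the statements start on F4, G4, A4, B4, moving up a 2nd each time.
F4 to G4 is up a 2nd.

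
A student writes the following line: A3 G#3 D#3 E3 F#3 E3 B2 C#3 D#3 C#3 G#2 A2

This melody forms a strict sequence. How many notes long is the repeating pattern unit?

4

Try groups of 4 (3 cells in 12 notes):
A3 G#3 D#3 E3 | F#3 E3 B2 C#3 | D#3 C#3 G#2 A2
Each cell is the previous one down a 3rd — so the unit is 4 notes.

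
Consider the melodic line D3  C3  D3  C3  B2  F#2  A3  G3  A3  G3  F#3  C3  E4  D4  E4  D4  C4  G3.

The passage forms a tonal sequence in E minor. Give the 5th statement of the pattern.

Unit = 6 notes; the statements start on D3, A3, E4, moving up a 5th each time.
Extending up a 5th: B4 → F#5.
From F#5 the diatonic shape gives F#5 E5 F#5 E5 D5 A4.

F#5 E5 F#5 E5 D5 A4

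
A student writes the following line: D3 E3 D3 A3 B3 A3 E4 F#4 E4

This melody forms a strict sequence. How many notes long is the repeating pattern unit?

There are 9 notes; a 3-note unit gives 3 cells:
D3 E3 D3 | A3 B3 A3 | E4 F#4 E4
Every group is a transposition up a 5th of the one before; no shorter unit works.

3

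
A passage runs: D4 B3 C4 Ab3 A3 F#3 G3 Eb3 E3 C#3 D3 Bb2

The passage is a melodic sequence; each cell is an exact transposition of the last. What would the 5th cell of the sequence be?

F#2 D#2 E2 C2

Unit = 4 notes; the statements start on D4, A3, E3, moving down a 4th each time.
Carrying on: B2 → F#2.
Statement 5 starts on F#2 and keeps the same exact contour: F#2 D#2 E2 C2.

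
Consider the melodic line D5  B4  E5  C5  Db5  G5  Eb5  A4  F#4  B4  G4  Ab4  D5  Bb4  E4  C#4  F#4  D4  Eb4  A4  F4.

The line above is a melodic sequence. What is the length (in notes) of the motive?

7

21 notes total. Splitting into 3 groups of 7:
D5 B4 E5 C5 Db5 G5 Eb5 | A4 F#4 B4 G4 Ab4 D5 Bb4 | E4 C#4 F#4 D4 Eb4 A4 F4
That's a consistent down a 4th shift per cell, and no other grouping gives one.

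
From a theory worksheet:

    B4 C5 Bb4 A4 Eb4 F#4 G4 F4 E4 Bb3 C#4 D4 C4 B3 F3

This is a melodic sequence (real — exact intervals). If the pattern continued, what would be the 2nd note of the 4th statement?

Grouping in 5s, the 2nd note of each cell is C5, G4, D4.
Each moves down a 4th; the next is A3.

A3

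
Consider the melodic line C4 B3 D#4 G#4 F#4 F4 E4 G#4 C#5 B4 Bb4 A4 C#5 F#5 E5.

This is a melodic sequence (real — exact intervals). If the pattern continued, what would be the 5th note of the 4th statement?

A5

With 5-note cells, note 5 of each statement runs F#4, B4, E5.
One more up a 4th gives A5.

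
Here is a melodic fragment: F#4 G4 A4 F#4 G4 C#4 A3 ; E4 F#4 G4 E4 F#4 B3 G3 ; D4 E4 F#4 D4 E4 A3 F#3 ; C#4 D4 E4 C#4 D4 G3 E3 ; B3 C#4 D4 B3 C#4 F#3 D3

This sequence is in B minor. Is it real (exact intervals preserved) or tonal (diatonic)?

tonal

Every note is diatonic to B minor.
Cell 1 has +1 semitones from note 1 to 2, but cell 2 has +2 — the interval quality changes while the contour stays the same, which is the hallmark of a tonal sequence.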